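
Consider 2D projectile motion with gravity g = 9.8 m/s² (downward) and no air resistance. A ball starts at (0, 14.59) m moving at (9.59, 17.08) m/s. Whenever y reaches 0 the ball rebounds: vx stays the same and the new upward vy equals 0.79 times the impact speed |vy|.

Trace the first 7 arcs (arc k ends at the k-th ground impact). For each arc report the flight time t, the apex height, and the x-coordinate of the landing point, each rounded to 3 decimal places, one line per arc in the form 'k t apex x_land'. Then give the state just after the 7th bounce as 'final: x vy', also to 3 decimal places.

1 4.195 29.474 40.234
2 3.875 18.395 77.396
3 3.061 11.480 106.754
4 2.418 7.165 129.947
5 1.911 4.472 148.269
6 1.509 2.791 162.743
7 1.192 1.742 174.178
final: 174.178 4.616

Arc 1: start y=14.590, vy=17.080 → t=4.195, apex=29.474, x_land=40.234, impact vy=-24.035
  bounce: vy ← 0.79·24.035 = 18.988
Arc 2: start y=0.000, vy=18.988 → t=3.875, apex=18.395, x_land=77.396, impact vy=-18.988
  bounce: vy ← 0.79·18.988 = 15.000
Arc 3: start y=0.000, vy=15.000 → t=3.061, apex=11.480, x_land=106.754, impact vy=-15.000
  bounce: vy ← 0.79·15.000 = 11.850
Arc 4: start y=0.000, vy=11.850 → t=2.418, apex=7.165, x_land=129.947, impact vy=-11.850
  bounce: vy ← 0.79·11.850 = 9.362
Arc 5: start y=0.000, vy=9.362 → t=1.911, apex=4.472, x_land=148.269, impact vy=-9.362
  bounce: vy ← 0.79·9.362 = 7.396
Arc 6: start y=0.000, vy=7.396 → t=1.509, apex=2.791, x_land=162.743, impact vy=-7.396
  bounce: vy ← 0.79·7.396 = 5.843
Arc 7: start y=0.000, vy=5.843 → t=1.192, apex=1.742, x_land=174.178, impact vy=-5.843
  bounce: vy ← 0.79·5.843 = 4.616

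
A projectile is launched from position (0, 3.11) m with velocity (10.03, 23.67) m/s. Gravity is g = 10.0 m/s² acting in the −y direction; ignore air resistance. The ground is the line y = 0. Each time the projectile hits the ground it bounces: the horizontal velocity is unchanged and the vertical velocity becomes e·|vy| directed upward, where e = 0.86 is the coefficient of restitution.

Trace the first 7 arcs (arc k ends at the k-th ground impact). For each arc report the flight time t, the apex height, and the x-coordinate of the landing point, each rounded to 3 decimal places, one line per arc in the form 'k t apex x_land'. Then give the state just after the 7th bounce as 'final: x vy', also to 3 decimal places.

Arc 1: start y=3.110, vy=23.670 → t=4.862, apex=31.123, x_land=48.765, impact vy=-24.949
  bounce: vy ← 0.86·24.949 = 21.456
Arc 2: start y=0.000, vy=21.456 → t=4.291, apex=23.019, x_land=91.807, impact vy=-21.456
  bounce: vy ← 0.86·21.456 = 18.453
Arc 3: start y=0.000, vy=18.453 → t=3.691, apex=17.025, x_land=128.823, impact vy=-18.453
  bounce: vy ← 0.86·18.453 = 15.869
Arc 4: start y=0.000, vy=15.869 → t=3.174, apex=12.592, x_land=160.656, impact vy=-15.869
  bounce: vy ← 0.86·15.869 = 13.647
Arc 5: start y=0.000, vy=13.647 → t=2.729, apex=9.313, x_land=188.033, impact vy=-13.647
  bounce: vy ← 0.86·13.647 = 11.737
Arc 6: start y=0.000, vy=11.737 → t=2.347, apex=6.888, x_land=211.577, impact vy=-11.737
  bounce: vy ← 0.86·11.737 = 10.094
Arc 7: start y=0.000, vy=10.094 → t=2.019, apex=5.094, x_land=231.825, impact vy=-10.094
  bounce: vy ← 0.86·10.094 = 8.681

1 4.862 31.123 48.765
2 4.291 23.019 91.807
3 3.691 17.025 128.823
4 3.174 12.592 160.656
5 2.729 9.313 188.033
6 2.347 6.888 211.577
7 2.019 5.094 231.825
final: 231.825 8.681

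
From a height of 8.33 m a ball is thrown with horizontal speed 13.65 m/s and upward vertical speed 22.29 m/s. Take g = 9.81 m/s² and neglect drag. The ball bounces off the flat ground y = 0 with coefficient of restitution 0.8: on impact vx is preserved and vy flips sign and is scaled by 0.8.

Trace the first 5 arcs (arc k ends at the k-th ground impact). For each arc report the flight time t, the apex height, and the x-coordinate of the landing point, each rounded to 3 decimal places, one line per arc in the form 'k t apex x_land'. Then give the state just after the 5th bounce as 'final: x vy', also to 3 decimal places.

Arc 1: start y=8.330, vy=22.290 → t=4.892, apex=33.653, x_land=66.769, impact vy=-25.696
  bounce: vy ← 0.8·25.696 = 20.557
Arc 2: start y=0.000, vy=20.557 → t=4.191, apex=21.538, x_land=123.976, impact vy=-20.557
  bounce: vy ← 0.8·20.557 = 16.445
Arc 3: start y=0.000, vy=16.445 → t=3.353, apex=13.784, x_land=169.742, impact vy=-16.445
  bounce: vy ← 0.8·16.445 = 13.156
Arc 4: start y=0.000, vy=13.156 → t=2.682, apex=8.822, x_land=206.354, impact vy=-13.156
  bounce: vy ← 0.8·13.156 = 10.525
Arc 5: start y=0.000, vy=10.525 → t=2.146, apex=5.646, x_land=235.644, impact vy=-10.525
  bounce: vy ← 0.8·10.525 = 8.420

1 4.892 33.653 66.769
2 4.191 21.538 123.976
3 3.353 13.784 169.742
4 2.682 8.822 206.354
5 2.146 5.646 235.644
final: 235.644 8.420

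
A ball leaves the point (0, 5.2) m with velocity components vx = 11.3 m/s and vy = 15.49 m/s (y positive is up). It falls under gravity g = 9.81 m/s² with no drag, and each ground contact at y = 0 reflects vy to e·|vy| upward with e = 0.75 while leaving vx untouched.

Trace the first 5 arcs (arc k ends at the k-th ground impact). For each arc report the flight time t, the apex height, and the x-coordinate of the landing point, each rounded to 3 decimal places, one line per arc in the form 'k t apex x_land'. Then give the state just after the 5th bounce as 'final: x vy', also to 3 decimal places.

1 3.464 17.429 39.144
2 2.828 9.804 71.095
3 2.121 5.515 95.059
4 1.591 3.102 113.031
5 1.193 1.745 126.511
final: 126.511 4.388

Arc 1: start y=5.200, vy=15.490 → t=3.464, apex=17.429, x_land=39.144, impact vy=-18.492
  bounce: vy ← 0.75·18.492 = 13.869
Arc 2: start y=0.000, vy=13.869 → t=2.828, apex=9.804, x_land=71.095, impact vy=-13.869
  bounce: vy ← 0.75·13.869 = 10.402
Arc 3: start y=0.000, vy=10.402 → t=2.121, apex=5.515, x_land=95.059, impact vy=-10.402
  bounce: vy ← 0.75·10.402 = 7.801
Arc 4: start y=0.000, vy=7.801 → t=1.591, apex=3.102, x_land=113.031, impact vy=-7.801
  bounce: vy ← 0.75·7.801 = 5.851
Arc 5: start y=0.000, vy=5.851 → t=1.193, apex=1.745, x_land=126.511, impact vy=-5.851
  bounce: vy ← 0.75·5.851 = 4.388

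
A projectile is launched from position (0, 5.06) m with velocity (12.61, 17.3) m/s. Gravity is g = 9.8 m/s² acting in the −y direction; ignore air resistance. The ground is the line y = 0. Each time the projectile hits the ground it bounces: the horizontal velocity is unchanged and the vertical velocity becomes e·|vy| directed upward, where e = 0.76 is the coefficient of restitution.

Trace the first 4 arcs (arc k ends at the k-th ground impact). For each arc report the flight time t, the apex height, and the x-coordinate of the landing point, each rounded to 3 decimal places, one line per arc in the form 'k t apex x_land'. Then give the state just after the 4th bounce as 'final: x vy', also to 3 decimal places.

1 3.802 20.330 47.946
2 3.096 11.743 86.987
3 2.353 6.782 116.659
4 1.788 3.918 139.210
final: 139.210 6.660

Arc 1: start y=5.060, vy=17.300 → t=3.802, apex=20.330, x_land=47.946, impact vy=-19.962
  bounce: vy ← 0.76·19.962 = 15.171
Arc 2: start y=0.000, vy=15.171 → t=3.096, apex=11.743, x_land=86.987, impact vy=-15.171
  bounce: vy ← 0.76·15.171 = 11.530
Arc 3: start y=0.000, vy=11.530 → t=2.353, apex=6.782, x_land=116.659, impact vy=-11.530
  bounce: vy ← 0.76·11.530 = 8.763
Arc 4: start y=0.000, vy=8.763 → t=1.788, apex=3.918, x_land=139.210, impact vy=-8.763
  bounce: vy ← 0.76·8.763 = 6.660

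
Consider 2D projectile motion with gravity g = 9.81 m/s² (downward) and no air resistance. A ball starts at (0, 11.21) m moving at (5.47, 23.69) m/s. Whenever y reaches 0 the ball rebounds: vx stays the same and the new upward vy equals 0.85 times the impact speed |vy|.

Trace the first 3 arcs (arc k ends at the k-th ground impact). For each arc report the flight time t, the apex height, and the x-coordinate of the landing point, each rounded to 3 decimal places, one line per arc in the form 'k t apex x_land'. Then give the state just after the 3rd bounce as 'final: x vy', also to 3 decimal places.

1 5.264 39.814 28.794
2 4.843 28.766 55.287
3 4.117 20.783 77.806
final: 77.806 17.164

Arc 1: start y=11.210, vy=23.690 → t=5.264, apex=39.814, x_land=28.794, impact vy=-27.949
  bounce: vy ← 0.85·27.949 = 23.757
Arc 2: start y=0.000, vy=23.757 → t=4.843, apex=28.766, x_land=55.287, impact vy=-23.757
  bounce: vy ← 0.85·23.757 = 20.193
Arc 3: start y=0.000, vy=20.193 → t=4.117, apex=20.783, x_land=77.806, impact vy=-20.193
  bounce: vy ← 0.85·20.193 = 17.164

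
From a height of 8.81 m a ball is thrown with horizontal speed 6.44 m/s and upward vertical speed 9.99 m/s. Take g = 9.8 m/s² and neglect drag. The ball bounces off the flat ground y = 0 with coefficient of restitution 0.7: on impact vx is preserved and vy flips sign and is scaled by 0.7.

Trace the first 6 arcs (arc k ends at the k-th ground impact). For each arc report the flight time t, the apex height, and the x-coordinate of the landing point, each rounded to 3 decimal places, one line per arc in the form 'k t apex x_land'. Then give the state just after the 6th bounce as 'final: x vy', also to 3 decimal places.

1 2.704 13.902 17.412
2 2.358 6.812 32.599
3 1.651 3.338 43.229
4 1.155 1.636 50.670
5 0.809 0.801 55.879
6 0.566 0.393 59.525
final: 59.525 1.942

Arc 1: start y=8.810, vy=9.990 → t=2.704, apex=13.902, x_land=17.412, impact vy=-16.507
  bounce: vy ← 0.7·16.507 = 11.555
Arc 2: start y=0.000, vy=11.555 → t=2.358, apex=6.812, x_land=32.599, impact vy=-11.555
  bounce: vy ← 0.7·11.555 = 8.088
Arc 3: start y=0.000, vy=8.088 → t=1.651, apex=3.338, x_land=43.229, impact vy=-8.088
  bounce: vy ← 0.7·8.088 = 5.662
Arc 4: start y=0.000, vy=5.662 → t=1.155, apex=1.636, x_land=50.670, impact vy=-5.662
  bounce: vy ← 0.7·5.662 = 3.963
Arc 5: start y=0.000, vy=3.963 → t=0.809, apex=0.801, x_land=55.879, impact vy=-3.963
  bounce: vy ← 0.7·3.963 = 2.774
Arc 6: start y=0.000, vy=2.774 → t=0.566, apex=0.393, x_land=59.525, impact vy=-2.774
  bounce: vy ← 0.7·2.774 = 1.942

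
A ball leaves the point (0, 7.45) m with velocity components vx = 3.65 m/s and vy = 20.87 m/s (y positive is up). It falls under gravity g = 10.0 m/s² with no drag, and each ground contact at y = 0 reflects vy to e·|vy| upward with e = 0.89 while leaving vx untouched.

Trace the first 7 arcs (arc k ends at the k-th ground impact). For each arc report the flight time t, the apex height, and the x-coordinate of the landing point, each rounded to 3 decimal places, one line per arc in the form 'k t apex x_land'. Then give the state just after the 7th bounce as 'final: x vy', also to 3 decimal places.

Arc 1: start y=7.450, vy=20.870 → t=4.505, apex=29.228, x_land=16.442, impact vy=-24.178
  bounce: vy ← 0.89·24.178 = 21.518
Arc 2: start y=0.000, vy=21.518 → t=4.304, apex=23.151, x_land=32.151, impact vy=-21.518
  bounce: vy ← 0.89·21.518 = 19.151
Arc 3: start y=0.000, vy=19.151 → t=3.830, apex=18.338, x_land=46.131, impact vy=-19.151
  bounce: vy ← 0.89·19.151 = 17.044
Arc 4: start y=0.000, vy=17.044 → t=3.409, apex=14.526, x_land=58.573, impact vy=-17.044
  bounce: vy ← 0.89·17.044 = 15.170
Arc 5: start y=0.000, vy=15.170 → t=3.034, apex=11.506, x_land=69.647, impact vy=-15.170
  bounce: vy ← 0.89·15.170 = 13.501
Arc 6: start y=0.000, vy=13.501 → t=2.700, apex=9.114, x_land=79.503, impact vy=-13.501
  bounce: vy ← 0.89·13.501 = 12.016
Arc 7: start y=0.000, vy=12.016 → t=2.403, apex=7.219, x_land=88.274, impact vy=-12.016
  bounce: vy ← 0.89·12.016 = 10.694

1 4.505 29.228 16.442
2 4.304 23.151 32.151
3 3.830 18.338 46.131
4 3.409 14.526 58.573
5 3.034 11.506 69.647
6 2.700 9.114 79.503
7 2.403 7.219 88.274
final: 88.274 10.694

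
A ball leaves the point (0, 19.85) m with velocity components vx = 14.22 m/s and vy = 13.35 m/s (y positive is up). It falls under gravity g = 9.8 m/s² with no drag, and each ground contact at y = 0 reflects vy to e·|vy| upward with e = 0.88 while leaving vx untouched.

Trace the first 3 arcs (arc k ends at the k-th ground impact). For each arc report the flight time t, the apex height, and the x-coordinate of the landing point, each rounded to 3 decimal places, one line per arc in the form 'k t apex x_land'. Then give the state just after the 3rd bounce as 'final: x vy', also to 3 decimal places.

1 3.793 28.943 53.931
2 4.277 22.413 114.757
3 3.764 17.357 168.283
final: 168.283 16.231

Arc 1: start y=19.850, vy=13.350 → t=3.793, apex=28.943, x_land=53.931, impact vy=-23.818
  bounce: vy ← 0.88·23.818 = 20.960
Arc 2: start y=0.000, vy=20.960 → t=4.277, apex=22.413, x_land=114.757, impact vy=-20.960
  bounce: vy ← 0.88·20.960 = 18.444
Arc 3: start y=0.000, vy=18.444 → t=3.764, apex=17.357, x_land=168.283, impact vy=-18.444
  bounce: vy ← 0.88·18.444 = 16.231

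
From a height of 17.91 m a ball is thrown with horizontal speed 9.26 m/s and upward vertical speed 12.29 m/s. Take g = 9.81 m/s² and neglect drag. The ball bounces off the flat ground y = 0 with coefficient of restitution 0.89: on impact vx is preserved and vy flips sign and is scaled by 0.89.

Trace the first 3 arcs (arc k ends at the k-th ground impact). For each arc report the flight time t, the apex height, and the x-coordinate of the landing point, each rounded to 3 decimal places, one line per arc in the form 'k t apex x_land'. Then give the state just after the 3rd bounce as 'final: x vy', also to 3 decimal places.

1 3.538 25.608 32.759
2 4.067 20.284 70.421
3 3.620 16.067 103.941
final: 103.941 15.802

Arc 1: start y=17.910, vy=12.290 → t=3.538, apex=25.608, x_land=32.759, impact vy=-22.415
  bounce: vy ← 0.89·22.415 = 19.949
Arc 2: start y=0.000, vy=19.949 → t=4.067, apex=20.284, x_land=70.421, impact vy=-19.949
  bounce: vy ← 0.89·19.949 = 17.755
Arc 3: start y=0.000, vy=17.755 → t=3.620, apex=16.067, x_land=103.941, impact vy=-17.755
  bounce: vy ← 0.89·17.755 = 15.802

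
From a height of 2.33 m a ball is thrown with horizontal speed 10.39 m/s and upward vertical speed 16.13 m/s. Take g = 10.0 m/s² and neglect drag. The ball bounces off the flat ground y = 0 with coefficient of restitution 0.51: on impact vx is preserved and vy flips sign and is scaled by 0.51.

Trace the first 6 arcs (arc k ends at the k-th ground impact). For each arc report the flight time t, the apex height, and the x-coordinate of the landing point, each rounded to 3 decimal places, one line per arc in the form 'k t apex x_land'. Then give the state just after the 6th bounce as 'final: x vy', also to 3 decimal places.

Arc 1: start y=2.330, vy=16.130 → t=3.365, apex=15.339, x_land=34.957, impact vy=-17.515
  bounce: vy ← 0.51·17.515 = 8.933
Arc 2: start y=0.000, vy=8.933 → t=1.787, apex=3.990, x_land=53.519, impact vy=-8.933
  bounce: vy ← 0.51·8.933 = 4.556
Arc 3: start y=0.000, vy=4.556 → t=0.911, apex=1.038, x_land=62.986, impact vy=-4.556
  bounce: vy ← 0.51·4.556 = 2.323
Arc 4: start y=0.000, vy=2.323 → t=0.465, apex=0.270, x_land=67.814, impact vy=-2.323
  bounce: vy ← 0.51·2.323 = 1.185
Arc 5: start y=0.000, vy=1.185 → t=0.237, apex=0.070, x_land=70.276, impact vy=-1.185
  bounce: vy ← 0.51·1.185 = 0.604
Arc 6: start y=0.000, vy=0.604 → t=0.121, apex=0.018, x_land=71.532, impact vy=-0.604
  bounce: vy ← 0.51·0.604 = 0.308

1 3.365 15.339 34.957
2 1.787 3.990 53.519
3 0.911 1.038 62.986
4 0.465 0.270 67.814
5 0.237 0.070 70.276
6 0.121 0.018 71.532
final: 71.532 0.308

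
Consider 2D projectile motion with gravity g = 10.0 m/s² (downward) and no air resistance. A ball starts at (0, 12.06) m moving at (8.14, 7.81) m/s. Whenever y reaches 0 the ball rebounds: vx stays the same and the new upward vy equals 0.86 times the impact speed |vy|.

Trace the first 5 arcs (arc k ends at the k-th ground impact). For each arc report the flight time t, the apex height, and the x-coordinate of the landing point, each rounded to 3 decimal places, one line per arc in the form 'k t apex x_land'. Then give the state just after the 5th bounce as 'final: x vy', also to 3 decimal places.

Arc 1: start y=12.060, vy=7.810 → t=2.519, apex=15.110, x_land=20.508, impact vy=-17.384
  bounce: vy ← 0.86·17.384 = 14.950
Arc 2: start y=0.000, vy=14.950 → t=2.990, apex=11.175, x_land=44.846, impact vy=-14.950
  bounce: vy ← 0.86·14.950 = 12.857
Arc 3: start y=0.000, vy=12.857 → t=2.571, apex=8.265, x_land=65.778, impact vy=-12.857
  bounce: vy ← 0.86·12.857 = 11.057
Arc 4: start y=0.000, vy=11.057 → t=2.211, apex=6.113, x_land=83.779, impact vy=-11.057
  bounce: vy ← 0.86·11.057 = 9.509
Arc 5: start y=0.000, vy=9.509 → t=1.902, apex=4.521, x_land=99.259, impact vy=-9.509
  bounce: vy ← 0.86·9.509 = 8.178

1 2.519 15.110 20.508
2 2.990 11.175 44.846
3 2.571 8.265 65.778
4 2.211 6.113 83.779
5 1.902 4.521 99.259
final: 99.259 8.178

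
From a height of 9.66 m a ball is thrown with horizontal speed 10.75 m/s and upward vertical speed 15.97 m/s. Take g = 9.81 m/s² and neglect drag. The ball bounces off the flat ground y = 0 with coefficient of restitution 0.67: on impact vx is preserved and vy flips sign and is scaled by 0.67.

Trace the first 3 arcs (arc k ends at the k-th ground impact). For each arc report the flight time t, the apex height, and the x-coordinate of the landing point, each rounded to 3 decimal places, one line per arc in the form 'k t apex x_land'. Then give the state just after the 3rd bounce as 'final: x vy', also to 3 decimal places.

Arc 1: start y=9.660, vy=15.970 → t=3.777, apex=22.659, x_land=40.605, impact vy=-21.085
  bounce: vy ← 0.67·21.085 = 14.127
Arc 2: start y=0.000, vy=14.127 → t=2.880, apex=10.172, x_land=71.566, impact vy=-14.127
  bounce: vy ← 0.67·14.127 = 9.465
Arc 3: start y=0.000, vy=9.465 → t=1.930, apex=4.566, x_land=92.310, impact vy=-9.465
  bounce: vy ← 0.67·9.465 = 6.342

1 3.777 22.659 40.605
2 2.880 10.172 71.566
3 1.930 4.566 92.310
final: 92.310 6.342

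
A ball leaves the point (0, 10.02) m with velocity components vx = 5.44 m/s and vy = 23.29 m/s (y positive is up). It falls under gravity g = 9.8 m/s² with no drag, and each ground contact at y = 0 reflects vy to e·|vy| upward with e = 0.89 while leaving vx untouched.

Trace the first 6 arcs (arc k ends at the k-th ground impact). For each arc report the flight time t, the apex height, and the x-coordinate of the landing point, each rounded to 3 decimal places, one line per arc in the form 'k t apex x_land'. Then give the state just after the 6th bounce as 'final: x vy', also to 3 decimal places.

1 5.150 37.695 28.017
2 4.937 29.858 54.874
3 4.394 23.650 78.777
4 3.911 18.734 100.050
5 3.480 14.839 118.984
6 3.098 11.754 135.835
final: 135.835 13.509

Arc 1: start y=10.020, vy=23.290 → t=5.150, apex=37.695, x_land=28.017, impact vy=-27.181
  bounce: vy ← 0.89·27.181 = 24.191
Arc 2: start y=0.000, vy=24.191 → t=4.937, apex=29.858, x_land=54.874, impact vy=-24.191
  bounce: vy ← 0.89·24.191 = 21.530
Arc 3: start y=0.000, vy=21.530 → t=4.394, apex=23.650, x_land=78.777, impact vy=-21.530
  bounce: vy ← 0.89·21.530 = 19.162
Arc 4: start y=0.000, vy=19.162 → t=3.911, apex=18.734, x_land=100.050, impact vy=-19.162
  bounce: vy ← 0.89·19.162 = 17.054
Arc 5: start y=0.000, vy=17.054 → t=3.480, apex=14.839, x_land=118.984, impact vy=-17.054
  bounce: vy ← 0.89·17.054 = 15.178
Arc 6: start y=0.000, vy=15.178 → t=3.098, apex=11.754, x_land=135.835, impact vy=-15.178
  bounce: vy ← 0.89·15.178 = 13.509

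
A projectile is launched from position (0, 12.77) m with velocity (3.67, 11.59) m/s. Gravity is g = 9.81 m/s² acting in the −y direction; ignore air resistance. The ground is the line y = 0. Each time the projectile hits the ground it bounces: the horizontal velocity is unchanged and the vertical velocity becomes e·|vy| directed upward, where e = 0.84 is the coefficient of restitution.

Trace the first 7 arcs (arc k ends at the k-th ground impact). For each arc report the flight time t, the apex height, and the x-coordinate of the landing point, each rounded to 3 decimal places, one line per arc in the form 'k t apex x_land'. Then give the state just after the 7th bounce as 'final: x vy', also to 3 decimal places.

Arc 1: start y=12.770, vy=11.590 → t=3.181, apex=19.616, x_land=11.675, impact vy=-19.618
  bounce: vy ← 0.84·19.618 = 16.479
Arc 2: start y=0.000, vy=16.479 → t=3.360, apex=13.841, x_land=24.005, impact vy=-16.479
  bounce: vy ← 0.84·16.479 = 13.843
Arc 3: start y=0.000, vy=13.843 → t=2.822, apex=9.766, x_land=34.363, impact vy=-13.843
  bounce: vy ← 0.84·13.843 = 11.628
Arc 4: start y=0.000, vy=11.628 → t=2.371, apex=6.891, x_land=43.063, impact vy=-11.628
  bounce: vy ← 0.84·11.628 = 9.767
Arc 5: start y=0.000, vy=9.767 → t=1.991, apex=4.862, x_land=50.371, impact vy=-9.767
  bounce: vy ← 0.84·9.767 = 8.205
Arc 6: start y=0.000, vy=8.205 → t=1.673, apex=3.431, x_land=56.510, impact vy=-8.205
  bounce: vy ← 0.84·8.205 = 6.892
Arc 7: start y=0.000, vy=6.892 → t=1.405, apex=2.421, x_land=61.666, impact vy=-6.892
  bounce: vy ← 0.84·6.892 = 5.789

1 3.181 19.616 11.675
2 3.360 13.841 24.005
3 2.822 9.766 34.363
4 2.371 6.891 43.063
5 1.991 4.862 50.371
6 1.673 3.431 56.510
7 1.405 2.421 61.666
final: 61.666 5.789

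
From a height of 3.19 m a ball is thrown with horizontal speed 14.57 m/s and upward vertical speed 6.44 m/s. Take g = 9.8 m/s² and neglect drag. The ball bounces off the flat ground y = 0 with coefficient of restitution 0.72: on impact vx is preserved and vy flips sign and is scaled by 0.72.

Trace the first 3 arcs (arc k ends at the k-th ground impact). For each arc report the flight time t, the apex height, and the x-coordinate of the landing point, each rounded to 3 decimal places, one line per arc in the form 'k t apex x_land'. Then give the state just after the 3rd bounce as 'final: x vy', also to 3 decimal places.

1 1.698 5.306 24.736
2 1.498 2.751 46.569
3 1.079 1.426 62.288
final: 62.288 3.806

Arc 1: start y=3.190, vy=6.440 → t=1.698, apex=5.306, x_land=24.736, impact vy=-10.198
  bounce: vy ← 0.72·10.198 = 7.343
Arc 2: start y=0.000, vy=7.343 → t=1.498, apex=2.751, x_land=46.569, impact vy=-7.343
  bounce: vy ← 0.72·7.343 = 5.287
Arc 3: start y=0.000, vy=5.287 → t=1.079, apex=1.426, x_land=62.288, impact vy=-5.287
  bounce: vy ← 0.72·5.287 = 3.806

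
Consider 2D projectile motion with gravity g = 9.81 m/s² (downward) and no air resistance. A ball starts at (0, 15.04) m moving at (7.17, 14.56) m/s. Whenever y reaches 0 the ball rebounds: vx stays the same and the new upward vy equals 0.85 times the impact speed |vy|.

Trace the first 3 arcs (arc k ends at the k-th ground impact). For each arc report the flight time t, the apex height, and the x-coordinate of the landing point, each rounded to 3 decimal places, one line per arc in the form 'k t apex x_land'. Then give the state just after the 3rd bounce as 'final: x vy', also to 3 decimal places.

Arc 1: start y=15.040, vy=14.560 → t=3.780, apex=25.845, x_land=27.100, impact vy=-22.518
  bounce: vy ← 0.85·22.518 = 19.141
Arc 2: start y=0.000, vy=19.141 → t=3.902, apex=18.673, x_land=55.079, impact vy=-19.141
  bounce: vy ← 0.85·19.141 = 16.270
Arc 3: start y=0.000, vy=16.270 → t=3.317, apex=13.491, x_land=78.862, impact vy=-16.270
  bounce: vy ← 0.85·16.270 = 13.829

1 3.780 25.845 27.100
2 3.902 18.673 55.079
3 3.317 13.491 78.862
final: 78.862 13.829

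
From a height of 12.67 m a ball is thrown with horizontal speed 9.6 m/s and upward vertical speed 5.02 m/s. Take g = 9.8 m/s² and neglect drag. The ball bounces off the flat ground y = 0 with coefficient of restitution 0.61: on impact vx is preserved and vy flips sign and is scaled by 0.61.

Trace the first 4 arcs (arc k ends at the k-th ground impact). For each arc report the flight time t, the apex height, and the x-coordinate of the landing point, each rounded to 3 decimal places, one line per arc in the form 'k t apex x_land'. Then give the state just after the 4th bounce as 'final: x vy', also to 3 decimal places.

1 2.200 13.956 21.119
2 2.059 5.193 40.884
3 1.256 1.932 52.941
4 0.766 0.719 60.296
final: 60.296 2.290

Arc 1: start y=12.670, vy=5.020 → t=2.200, apex=13.956, x_land=21.119, impact vy=-16.539
  bounce: vy ← 0.61·16.539 = 10.089
Arc 2: start y=0.000, vy=10.089 → t=2.059, apex=5.193, x_land=40.884, impact vy=-10.089
  bounce: vy ← 0.61·10.089 = 6.154
Arc 3: start y=0.000, vy=6.154 → t=1.256, apex=1.932, x_land=52.941, impact vy=-6.154
  bounce: vy ← 0.61·6.154 = 3.754
Arc 4: start y=0.000, vy=3.754 → t=0.766, apex=0.719, x_land=60.296, impact vy=-3.754
  bounce: vy ← 0.61·3.754 = 2.290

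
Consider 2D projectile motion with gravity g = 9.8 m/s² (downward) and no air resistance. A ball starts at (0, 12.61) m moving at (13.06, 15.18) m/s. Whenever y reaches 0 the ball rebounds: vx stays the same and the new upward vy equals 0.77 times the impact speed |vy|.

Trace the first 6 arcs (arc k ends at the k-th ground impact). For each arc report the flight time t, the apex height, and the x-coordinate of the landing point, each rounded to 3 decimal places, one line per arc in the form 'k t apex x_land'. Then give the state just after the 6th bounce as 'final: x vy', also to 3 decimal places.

Arc 1: start y=12.610, vy=15.180 → t=3.779, apex=24.367, x_land=49.353, impact vy=-21.854
  bounce: vy ← 0.77·21.854 = 16.827
Arc 2: start y=0.000, vy=16.827 → t=3.434, apex=14.447, x_land=94.203, impact vy=-16.827
  bounce: vy ← 0.77·16.827 = 12.957
Arc 3: start y=0.000, vy=12.957 → t=2.644, apex=8.566, x_land=128.738, impact vy=-12.957
  bounce: vy ← 0.77·12.957 = 9.977
Arc 4: start y=0.000, vy=9.977 → t=2.036, apex=5.079, x_land=155.330, impact vy=-9.977
  bounce: vy ← 0.77·9.977 = 7.682
Arc 5: start y=0.000, vy=7.682 → t=1.568, apex=3.011, x_land=175.805, impact vy=-7.682
  bounce: vy ← 0.77·7.682 = 5.915
Arc 6: start y=0.000, vy=5.915 → t=1.207, apex=1.785, x_land=191.572, impact vy=-5.915
  bounce: vy ← 0.77·5.915 = 4.555

1 3.779 24.367 49.353
2 3.434 14.447 94.203
3 2.644 8.566 128.738
4 2.036 5.079 155.330
5 1.568 3.011 175.805
6 1.207 1.785 191.572
final: 191.572 4.555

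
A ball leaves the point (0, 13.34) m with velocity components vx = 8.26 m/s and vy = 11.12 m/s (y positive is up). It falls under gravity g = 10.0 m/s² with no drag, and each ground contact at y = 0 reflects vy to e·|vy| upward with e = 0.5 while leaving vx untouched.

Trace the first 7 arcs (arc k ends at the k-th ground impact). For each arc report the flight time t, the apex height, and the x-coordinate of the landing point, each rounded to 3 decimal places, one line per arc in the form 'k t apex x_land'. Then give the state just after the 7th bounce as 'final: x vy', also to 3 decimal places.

1 3.088 19.523 25.507
2 1.976 4.881 41.829
3 0.988 1.220 49.989
4 0.494 0.305 54.070
5 0.247 0.076 56.110
6 0.123 0.019 57.130
7 0.062 0.005 57.640
final: 57.640 0.154

Arc 1: start y=13.340, vy=11.120 → t=3.088, apex=19.523, x_land=25.507, impact vy=-19.760
  bounce: vy ← 0.5·19.760 = 9.880
Arc 2: start y=0.000, vy=9.880 → t=1.976, apex=4.881, x_land=41.829, impact vy=-9.880
  bounce: vy ← 0.5·9.880 = 4.940
Arc 3: start y=0.000, vy=4.940 → t=0.988, apex=1.220, x_land=49.989, impact vy=-4.940
  bounce: vy ← 0.5·4.940 = 2.470
Arc 4: start y=0.000, vy=2.470 → t=0.494, apex=0.305, x_land=54.070, impact vy=-2.470
  bounce: vy ← 0.5·2.470 = 1.235
Arc 5: start y=0.000, vy=1.235 → t=0.247, apex=0.076, x_land=56.110, impact vy=-1.235
  bounce: vy ← 0.5·1.235 = 0.617
Arc 6: start y=0.000, vy=0.617 → t=0.123, apex=0.019, x_land=57.130, impact vy=-0.617
  bounce: vy ← 0.5·0.617 = 0.309
Arc 7: start y=0.000, vy=0.309 → t=0.062, apex=0.005, x_land=57.640, impact vy=-0.309
  bounce: vy ← 0.5·0.309 = 0.154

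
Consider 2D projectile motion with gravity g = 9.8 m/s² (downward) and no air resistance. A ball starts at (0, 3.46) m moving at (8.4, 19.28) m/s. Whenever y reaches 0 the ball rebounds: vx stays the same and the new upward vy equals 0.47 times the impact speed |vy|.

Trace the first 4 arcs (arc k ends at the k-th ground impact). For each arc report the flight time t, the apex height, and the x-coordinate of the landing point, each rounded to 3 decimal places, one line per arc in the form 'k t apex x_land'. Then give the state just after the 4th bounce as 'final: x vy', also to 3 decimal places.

1 4.107 22.425 34.496
2 2.011 4.954 51.388
3 0.945 1.094 59.327
4 0.444 0.242 63.058
final: 63.058 1.023

Arc 1: start y=3.460, vy=19.280 → t=4.107, apex=22.425, x_land=34.496, impact vy=-20.965
  bounce: vy ← 0.47·20.965 = 9.854
Arc 2: start y=0.000, vy=9.854 → t=2.011, apex=4.954, x_land=51.388, impact vy=-9.854
  bounce: vy ← 0.47·9.854 = 4.631
Arc 3: start y=0.000, vy=4.631 → t=0.945, apex=1.094, x_land=59.327, impact vy=-4.631
  bounce: vy ← 0.47·4.631 = 2.177
Arc 4: start y=0.000, vy=2.177 → t=0.444, apex=0.242, x_land=63.058, impact vy=-2.177
  bounce: vy ← 0.47·2.177 = 1.023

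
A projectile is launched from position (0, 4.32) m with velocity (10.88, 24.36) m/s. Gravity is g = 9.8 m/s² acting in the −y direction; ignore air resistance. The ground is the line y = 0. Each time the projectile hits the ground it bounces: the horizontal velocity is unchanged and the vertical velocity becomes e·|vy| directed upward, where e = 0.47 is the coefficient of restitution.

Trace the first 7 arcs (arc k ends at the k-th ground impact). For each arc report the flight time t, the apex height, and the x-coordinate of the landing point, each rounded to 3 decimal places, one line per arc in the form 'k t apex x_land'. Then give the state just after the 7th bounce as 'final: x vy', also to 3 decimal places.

Arc 1: start y=4.320, vy=24.360 → t=5.143, apex=34.596, x_land=55.954, impact vy=-26.040
  bounce: vy ← 0.47·26.040 = 12.239
Arc 2: start y=0.000, vy=12.239 → t=2.498, apex=7.642, x_land=83.129, impact vy=-12.239
  bounce: vy ← 0.47·12.239 = 5.752
Arc 3: start y=0.000, vy=5.752 → t=1.174, apex=1.688, x_land=95.902, impact vy=-5.752
  bounce: vy ← 0.47·5.752 = 2.704
Arc 4: start y=0.000, vy=2.704 → t=0.552, apex=0.373, x_land=101.905, impact vy=-2.704
  bounce: vy ← 0.47·2.704 = 1.271
Arc 5: start y=0.000, vy=1.271 → t=0.259, apex=0.082, x_land=104.726, impact vy=-1.271
  bounce: vy ← 0.47·1.271 = 0.597
Arc 6: start y=0.000, vy=0.597 → t=0.122, apex=0.018, x_land=106.052, impact vy=-0.597
  bounce: vy ← 0.47·0.597 = 0.281
Arc 7: start y=0.000, vy=0.281 → t=0.057, apex=0.004, x_land=106.675, impact vy=-0.281
  bounce: vy ← 0.47·0.281 = 0.132

1 5.143 34.596 55.954
2 2.498 7.642 83.129
3 1.174 1.688 95.902
4 0.552 0.373 101.905
5 0.259 0.082 104.726
6 0.122 0.018 106.052
7 0.057 0.004 106.675
final: 106.675 0.132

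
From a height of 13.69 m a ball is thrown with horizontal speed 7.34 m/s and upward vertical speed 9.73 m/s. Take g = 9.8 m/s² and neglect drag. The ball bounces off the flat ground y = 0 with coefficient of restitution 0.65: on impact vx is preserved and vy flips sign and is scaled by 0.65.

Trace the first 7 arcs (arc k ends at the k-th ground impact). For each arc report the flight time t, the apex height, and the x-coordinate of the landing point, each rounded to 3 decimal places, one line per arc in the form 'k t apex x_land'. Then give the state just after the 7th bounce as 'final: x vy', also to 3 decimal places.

Arc 1: start y=13.690, vy=9.730 → t=2.937, apex=18.520, x_land=21.557, impact vy=-19.052
  bounce: vy ← 0.65·19.052 = 12.384
Arc 2: start y=0.000, vy=12.384 → t=2.527, apex=7.825, x_land=40.108, impact vy=-12.384
  bounce: vy ← 0.65·12.384 = 8.050
Arc 3: start y=0.000, vy=8.050 → t=1.643, apex=3.306, x_land=52.166, impact vy=-8.050
  bounce: vy ← 0.65·8.050 = 5.232
Arc 4: start y=0.000, vy=5.232 → t=1.068, apex=1.397, x_land=60.004, impact vy=-5.232
  bounce: vy ← 0.65·5.232 = 3.401
Arc 5: start y=0.000, vy=3.401 → t=0.694, apex=0.590, x_land=65.099, impact vy=-3.401
  bounce: vy ← 0.65·3.401 = 2.211
Arc 6: start y=0.000, vy=2.211 → t=0.451, apex=0.249, x_land=68.410, impact vy=-2.211
  bounce: vy ← 0.65·2.211 = 1.437
Arc 7: start y=0.000, vy=1.437 → t=0.293, apex=0.105, x_land=70.563, impact vy=-1.437
  bounce: vy ← 0.65·1.437 = 0.934

1 2.937 18.520 21.557
2 2.527 7.825 40.108
3 1.643 3.306 52.166
4 1.068 1.397 60.004
5 0.694 0.590 65.099
6 0.451 0.249 68.410
7 0.293 0.105 70.563
final: 70.563 0.934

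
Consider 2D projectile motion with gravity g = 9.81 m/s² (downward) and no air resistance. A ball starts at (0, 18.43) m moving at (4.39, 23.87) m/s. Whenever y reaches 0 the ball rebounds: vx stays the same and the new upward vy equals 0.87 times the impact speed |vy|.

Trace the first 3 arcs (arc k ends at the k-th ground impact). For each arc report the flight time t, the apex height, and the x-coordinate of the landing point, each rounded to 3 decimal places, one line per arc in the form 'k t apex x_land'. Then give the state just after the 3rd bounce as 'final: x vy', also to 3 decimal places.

1 5.544 47.471 24.339
2 5.413 35.931 48.102
3 4.709 27.196 68.776
final: 68.776 20.096

Arc 1: start y=18.430, vy=23.870 → t=5.544, apex=47.471, x_land=24.339, impact vy=-30.518
  bounce: vy ← 0.87·30.518 = 26.551
Arc 2: start y=0.000, vy=26.551 → t=5.413, apex=35.931, x_land=48.102, impact vy=-26.551
  bounce: vy ← 0.87·26.551 = 23.099
Arc 3: start y=0.000, vy=23.099 → t=4.709, apex=27.196, x_land=68.776, impact vy=-23.099
  bounce: vy ← 0.87·23.099 = 20.096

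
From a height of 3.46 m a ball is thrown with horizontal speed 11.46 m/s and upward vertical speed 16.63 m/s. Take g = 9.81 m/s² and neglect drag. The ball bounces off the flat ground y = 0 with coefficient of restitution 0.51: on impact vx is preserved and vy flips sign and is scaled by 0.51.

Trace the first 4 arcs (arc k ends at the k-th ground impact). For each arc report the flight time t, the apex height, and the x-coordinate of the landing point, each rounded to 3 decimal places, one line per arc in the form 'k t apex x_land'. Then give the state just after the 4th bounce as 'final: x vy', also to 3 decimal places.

1 3.587 17.556 41.108
2 1.930 4.566 63.222
3 0.984 1.188 74.500
4 0.502 0.309 80.252
final: 80.252 1.256

Arc 1: start y=3.460, vy=16.630 → t=3.587, apex=17.556, x_land=41.108, impact vy=-18.559
  bounce: vy ← 0.51·18.559 = 9.465
Arc 2: start y=0.000, vy=9.465 → t=1.930, apex=4.566, x_land=63.222, impact vy=-9.465
  bounce: vy ← 0.51·9.465 = 4.827
Arc 3: start y=0.000, vy=4.827 → t=0.984, apex=1.188, x_land=74.500, impact vy=-4.827
  bounce: vy ← 0.51·4.827 = 2.462
Arc 4: start y=0.000, vy=2.462 → t=0.502, apex=0.309, x_land=80.252, impact vy=-2.462
  bounce: vy ← 0.51·2.462 = 1.256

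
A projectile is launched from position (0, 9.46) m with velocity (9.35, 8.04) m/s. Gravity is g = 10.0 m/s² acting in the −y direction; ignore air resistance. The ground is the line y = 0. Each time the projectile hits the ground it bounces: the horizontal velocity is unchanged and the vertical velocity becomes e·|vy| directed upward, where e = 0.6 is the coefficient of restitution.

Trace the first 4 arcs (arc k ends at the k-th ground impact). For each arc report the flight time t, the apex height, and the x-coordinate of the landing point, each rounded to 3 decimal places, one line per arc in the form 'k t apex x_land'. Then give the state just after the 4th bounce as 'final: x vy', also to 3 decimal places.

Arc 1: start y=9.460, vy=8.040 → t=2.397, apex=12.692, x_land=22.414, impact vy=-15.932
  bounce: vy ← 0.6·15.932 = 9.559
Arc 2: start y=0.000, vy=9.559 → t=1.912, apex=4.569, x_land=40.290, impact vy=-9.559
  bounce: vy ← 0.6·9.559 = 5.736
Arc 3: start y=0.000, vy=5.736 → t=1.147, apex=1.645, x_land=51.016, impact vy=-5.736
  bounce: vy ← 0.6·5.736 = 3.441
Arc 4: start y=0.000, vy=3.441 → t=0.688, apex=0.592, x_land=57.451, impact vy=-3.441
  bounce: vy ← 0.6·3.441 = 2.065

1 2.397 12.692 22.414
2 1.912 4.569 40.290
3 1.147 1.645 51.016
4 0.688 0.592 57.451
final: 57.451 2.065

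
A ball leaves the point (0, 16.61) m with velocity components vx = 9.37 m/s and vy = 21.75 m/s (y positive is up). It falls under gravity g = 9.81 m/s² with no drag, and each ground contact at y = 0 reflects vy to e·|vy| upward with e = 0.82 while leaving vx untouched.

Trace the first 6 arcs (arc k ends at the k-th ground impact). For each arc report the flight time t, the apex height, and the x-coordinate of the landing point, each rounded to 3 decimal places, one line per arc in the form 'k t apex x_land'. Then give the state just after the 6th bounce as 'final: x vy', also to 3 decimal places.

1 5.098 40.721 47.772
2 4.725 27.381 92.049
3 3.875 18.411 128.356
4 3.177 12.380 158.127
5 2.605 8.324 182.540
6 2.136 5.597 202.559
final: 202.559 8.593

Arc 1: start y=16.610, vy=21.750 → t=5.098, apex=40.721, x_land=47.772, impact vy=-28.266
  bounce: vy ← 0.82·28.266 = 23.178
Arc 2: start y=0.000, vy=23.178 → t=4.725, apex=27.381, x_land=92.049, impact vy=-23.178
  bounce: vy ← 0.82·23.178 = 19.006
Arc 3: start y=0.000, vy=19.006 → t=3.875, apex=18.411, x_land=128.356, impact vy=-19.006
  bounce: vy ← 0.82·19.006 = 15.585
Arc 4: start y=0.000, vy=15.585 → t=3.177, apex=12.380, x_land=158.127, impact vy=-15.585
  bounce: vy ← 0.82·15.585 = 12.780
Arc 5: start y=0.000, vy=12.780 → t=2.605, apex=8.324, x_land=182.540, impact vy=-12.780
  bounce: vy ← 0.82·12.780 = 10.479
Arc 6: start y=0.000, vy=10.479 → t=2.136, apex=5.597, x_land=202.559, impact vy=-10.479
  bounce: vy ← 0.82·10.479 = 8.593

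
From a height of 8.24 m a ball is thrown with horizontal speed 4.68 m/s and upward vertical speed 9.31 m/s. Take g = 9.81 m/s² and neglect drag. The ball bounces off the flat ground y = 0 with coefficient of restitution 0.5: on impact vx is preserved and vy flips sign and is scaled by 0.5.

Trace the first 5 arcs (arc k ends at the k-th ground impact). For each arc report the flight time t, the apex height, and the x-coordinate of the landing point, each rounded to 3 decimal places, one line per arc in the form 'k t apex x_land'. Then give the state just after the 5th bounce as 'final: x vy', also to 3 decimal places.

Arc 1: start y=8.240, vy=9.310 → t=2.555, apex=12.658, x_land=11.960, impact vy=-15.759
  bounce: vy ← 0.5·15.759 = 7.879
Arc 2: start y=0.000, vy=7.879 → t=1.606, apex=3.164, x_land=19.478, impact vy=-7.879
  bounce: vy ← 0.5·7.879 = 3.940
Arc 3: start y=0.000, vy=3.940 → t=0.803, apex=0.791, x_land=23.237, impact vy=-3.940
  bounce: vy ← 0.5·3.940 = 1.970
Arc 4: start y=0.000, vy=1.970 → t=0.402, apex=0.198, x_land=25.116, impact vy=-1.970
  bounce: vy ← 0.5·1.970 = 0.985
Arc 5: start y=0.000, vy=0.985 → t=0.201, apex=0.049, x_land=26.056, impact vy=-0.985
  bounce: vy ← 0.5·0.985 = 0.492

1 2.555 12.658 11.960
2 1.606 3.164 19.478
3 0.803 0.791 23.237
4 0.402 0.198 25.116
5 0.201 0.049 26.056
final: 26.056 0.492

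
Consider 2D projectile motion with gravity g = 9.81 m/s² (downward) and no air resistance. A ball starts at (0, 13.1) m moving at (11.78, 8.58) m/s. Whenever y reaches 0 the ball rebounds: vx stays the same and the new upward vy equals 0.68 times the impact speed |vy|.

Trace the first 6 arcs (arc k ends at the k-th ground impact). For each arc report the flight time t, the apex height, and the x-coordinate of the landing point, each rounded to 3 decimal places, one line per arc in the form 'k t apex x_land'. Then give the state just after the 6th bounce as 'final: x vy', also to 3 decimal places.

Arc 1: start y=13.100, vy=8.580 → t=2.728, apex=16.852, x_land=32.138, impact vy=-18.183
  bounce: vy ← 0.68·18.183 = 12.365
Arc 2: start y=0.000, vy=12.365 → t=2.521, apex=7.792, x_land=61.834, impact vy=-12.365
  bounce: vy ← 0.68·12.365 = 8.408
Arc 3: start y=0.000, vy=8.408 → t=1.714, apex=3.603, x_land=82.027, impact vy=-8.408
  bounce: vy ← 0.68·8.408 = 5.717
Arc 4: start y=0.000, vy=5.717 → t=1.166, apex=1.666, x_land=95.758, impact vy=-5.717
  bounce: vy ← 0.68·5.717 = 3.888
Arc 5: start y=0.000, vy=3.888 → t=0.793, apex=0.770, x_land=105.095, impact vy=-3.888
  bounce: vy ← 0.68·3.888 = 2.644
Arc 6: start y=0.000, vy=2.644 → t=0.539, apex=0.356, x_land=111.444, impact vy=-2.644
  bounce: vy ← 0.68·2.644 = 1.798

1 2.728 16.852 32.138
2 2.521 7.792 61.834
3 1.714 3.603 82.027
4 1.166 1.666 95.758
5 0.793 0.770 105.095
6 0.539 0.356 111.444
final: 111.444 1.798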